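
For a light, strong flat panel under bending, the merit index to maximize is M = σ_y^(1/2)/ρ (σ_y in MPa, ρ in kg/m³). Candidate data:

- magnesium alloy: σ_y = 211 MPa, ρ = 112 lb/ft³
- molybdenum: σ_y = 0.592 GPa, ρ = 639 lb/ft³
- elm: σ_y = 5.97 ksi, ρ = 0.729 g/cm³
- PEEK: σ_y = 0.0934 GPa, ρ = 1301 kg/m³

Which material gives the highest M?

After converting to SI:
  magnesium alloy: σ_y = 211.0 MPa, ρ = 1794 kg/m³
  molybdenum: σ_y = 592.0 MPa, ρ = 10240 kg/m³
  elm: σ_y = 41.16 MPa, ρ = 729.0 kg/m³
  PEEK: σ_y = 93.40 MPa, ρ = 1301 kg/m³
  elm: M = 8.80×10⁻³
  magnesium alloy: M = 8.10×10⁻³
  PEEK: M = 7.43×10⁻³
  molybdenum: M = 2.38×10⁻³
Elm ranks first.

elm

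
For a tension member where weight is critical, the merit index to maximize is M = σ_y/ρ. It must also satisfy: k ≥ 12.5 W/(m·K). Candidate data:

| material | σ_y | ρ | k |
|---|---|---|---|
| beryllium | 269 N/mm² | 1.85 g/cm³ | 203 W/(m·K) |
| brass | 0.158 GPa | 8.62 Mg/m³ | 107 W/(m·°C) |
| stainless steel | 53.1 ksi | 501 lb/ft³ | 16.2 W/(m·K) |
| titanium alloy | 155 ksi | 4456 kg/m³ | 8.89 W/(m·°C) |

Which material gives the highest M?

beryllium

Screen on constraints: k ≥ 12.5 W/(m·K). Survivors: beryllium, brass, stainless steel.
After converting to SI:
  beryllium: σ_y = 269.0 MPa, ρ = 1850 kg/m³
  brass: σ_y = 158.0 MPa, ρ = 8620 kg/m³
  stainless steel: σ_y = 366.1 MPa, ρ = 8025 kg/m³
  beryllium: M = 145 kN·m/kg
  stainless steel: M = 45.6 kN·m/kg
  brass: M = 18.3 kN·m/kg
The maximum is for beryllium.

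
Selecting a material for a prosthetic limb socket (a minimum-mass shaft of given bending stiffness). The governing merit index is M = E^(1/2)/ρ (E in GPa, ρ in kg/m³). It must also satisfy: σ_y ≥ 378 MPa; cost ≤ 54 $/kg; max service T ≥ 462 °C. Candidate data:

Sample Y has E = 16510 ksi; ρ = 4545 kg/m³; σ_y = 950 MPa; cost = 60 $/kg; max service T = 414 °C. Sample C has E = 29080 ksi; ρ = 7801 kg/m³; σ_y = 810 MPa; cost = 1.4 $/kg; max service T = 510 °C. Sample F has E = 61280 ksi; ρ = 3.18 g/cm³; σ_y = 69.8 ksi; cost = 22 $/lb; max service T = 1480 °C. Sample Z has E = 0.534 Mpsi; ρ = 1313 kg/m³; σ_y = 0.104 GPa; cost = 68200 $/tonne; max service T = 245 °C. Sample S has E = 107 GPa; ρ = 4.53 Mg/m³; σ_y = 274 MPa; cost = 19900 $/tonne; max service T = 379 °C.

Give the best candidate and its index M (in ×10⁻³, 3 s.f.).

sample F, M = 6.46×10⁻³

Screen on constraints: σ_y ≥ 378 MPa; cost ≤ 54 $/kg; max service T ≥ 462 °C. Survivors: sample C, sample F.
Putting every candidate on a common basis:
  sample C: E = 200.5 GPa, ρ = 7801 kg/m³
  sample F: E = 422.5 GPa, ρ = 3180 kg/m³
  sample F: M = 6.46×10⁻³
  sample C: M = 1.82×10⁻³
Sample F has the largest M.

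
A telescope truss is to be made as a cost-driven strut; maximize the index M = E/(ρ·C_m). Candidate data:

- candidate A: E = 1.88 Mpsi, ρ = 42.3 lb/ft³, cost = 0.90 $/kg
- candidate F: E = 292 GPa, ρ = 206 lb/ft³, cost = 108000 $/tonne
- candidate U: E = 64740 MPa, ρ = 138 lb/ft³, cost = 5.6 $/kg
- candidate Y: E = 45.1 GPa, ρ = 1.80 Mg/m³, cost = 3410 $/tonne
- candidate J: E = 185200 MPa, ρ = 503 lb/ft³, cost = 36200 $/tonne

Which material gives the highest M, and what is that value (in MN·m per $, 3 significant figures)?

In SI units:
  candidate A: E = 12.96 GPa, ρ = 677.6 kg/m³, cost = 0.9000 $/kg
  candidate F: E = 292.0 GPa, ρ = 3300 kg/m³, cost = 108.0 $/kg
  candidate U: E = 64.74 GPa, ρ = 2211 kg/m³, cost = 5.600 $/kg
  candidate Y: E = 45.10 GPa, ρ = 1800 kg/m³, cost = 3.410 $/kg
  candidate J: E = 185.2 GPa, ρ = 8057 kg/m³, cost = 36.20 $/kg
  candidate A: M = 21.3 MN·m per $
  candidate Y: M = 7.35 MN·m per $
  candidate U: M = 5.23 MN·m per $
  candidate F: M = 0.819 MN·m per $
  candidate J: M = 0.635 MN·m per $
Candidate A has the largest M.

candidate A, M = 21.3 MN·m per $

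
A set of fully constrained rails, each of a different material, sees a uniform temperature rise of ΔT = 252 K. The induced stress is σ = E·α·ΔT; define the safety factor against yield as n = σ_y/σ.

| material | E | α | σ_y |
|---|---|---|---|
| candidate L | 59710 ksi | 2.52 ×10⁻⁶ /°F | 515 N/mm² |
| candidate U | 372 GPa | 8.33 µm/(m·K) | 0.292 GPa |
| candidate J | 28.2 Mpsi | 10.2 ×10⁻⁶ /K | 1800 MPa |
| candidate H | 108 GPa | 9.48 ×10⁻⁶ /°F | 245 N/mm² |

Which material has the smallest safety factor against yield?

Per material, after unit conversion:
  candidate L: E = 411.7, α = 4.54, σ_y = 515.0 → σ = 471 MPa, n = 1.09
  candidate U: E = 372.0, α = 8.33, σ_y = 292.0 → σ = 781 MPa, n = 0.374
  candidate J: E = 194.4, α = 10.2, σ_y = 1800 → σ = 500 MPa, n = 3.60
  candidate H: E = 108.0, α = 17.1, σ_y = 245.0 → σ = 464 MPa, n = 0.528
Smallest n: candidate U with n = 0.374.

candidate U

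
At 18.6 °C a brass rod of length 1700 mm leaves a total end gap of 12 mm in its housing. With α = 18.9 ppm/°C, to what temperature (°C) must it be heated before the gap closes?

392 °C

α·L₀·ΔT = 12.0 mm ⇒ ΔT = 12.0 / (18.9×10⁻⁶ × 1700.0) = 373.5 K.
T = 18.6 + 373.5 = 392.1 °C.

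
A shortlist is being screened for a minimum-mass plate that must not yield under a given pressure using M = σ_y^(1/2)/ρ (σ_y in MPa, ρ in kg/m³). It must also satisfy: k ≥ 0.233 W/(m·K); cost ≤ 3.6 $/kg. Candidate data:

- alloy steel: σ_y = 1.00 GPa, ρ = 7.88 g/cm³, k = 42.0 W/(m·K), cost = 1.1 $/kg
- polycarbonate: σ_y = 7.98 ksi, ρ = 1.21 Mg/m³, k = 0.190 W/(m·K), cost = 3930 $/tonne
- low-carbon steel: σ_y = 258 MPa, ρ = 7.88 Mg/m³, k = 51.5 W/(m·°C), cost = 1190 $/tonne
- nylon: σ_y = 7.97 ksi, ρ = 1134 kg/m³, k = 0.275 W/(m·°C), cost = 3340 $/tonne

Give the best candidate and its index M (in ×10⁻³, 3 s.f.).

Screen on constraints: k ≥ 0.233 W/(m·K); cost ≤ 3.6 $/kg. Survivors: alloy steel, low-carbon steel, nylon.
Putting every candidate on a common basis:
  alloy steel: σ_y = 1000 MPa, ρ = 7880 kg/m³
  low-carbon steel: σ_y = 258.0 MPa, ρ = 7880 kg/m³
  nylon: σ_y = 54.95 MPa, ρ = 1134 kg/m³
  nylon: M = 6.54×10⁻³
  alloy steel: M = 4.01×10⁻³
  low-carbon steel: M = 2.04×10⁻³
Nylon has the largest M.

nylon, M = 6.54×10⁻³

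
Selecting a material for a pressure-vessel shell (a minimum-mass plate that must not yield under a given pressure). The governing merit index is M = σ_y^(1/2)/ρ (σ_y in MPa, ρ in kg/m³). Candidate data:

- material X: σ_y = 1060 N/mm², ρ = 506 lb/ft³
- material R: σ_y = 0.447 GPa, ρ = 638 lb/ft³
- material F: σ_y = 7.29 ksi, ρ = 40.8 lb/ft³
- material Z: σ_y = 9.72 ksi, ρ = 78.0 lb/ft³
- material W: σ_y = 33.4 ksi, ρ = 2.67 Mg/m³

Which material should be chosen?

In SI units:
  material X: σ_y = 1060 MPa, ρ = 8105 kg/m³
  material R: σ_y = 447.0 MPa, ρ = 10220 kg/m³
  material F: σ_y = 50.26 MPa, ρ = 653.6 kg/m³
  material Z: σ_y = 67.02 MPa, ρ = 1249 kg/m³
  material W: σ_y = 230.3 MPa, ρ = 2670 kg/m³
  material F: M = 10.8×10⁻³
  material Z: M = 6.55×10⁻³
  material W: M = 5.68×10⁻³
  material X: M = 4.02×10⁻³
  material R: M = 2.07×10⁻³
Highest index: material F.

material F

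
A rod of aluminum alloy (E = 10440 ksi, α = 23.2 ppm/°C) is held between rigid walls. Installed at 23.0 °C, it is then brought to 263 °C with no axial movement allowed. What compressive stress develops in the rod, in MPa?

401 MPa

E = 10440 ksi = 71.98 GPa.
ΔT = 240.0 K. Constrained thermal stress σ = E·α·ΔT = 71.98×10³ MPa × 23.2×10⁻⁶ × 240.0 = 401 MPa (compressive).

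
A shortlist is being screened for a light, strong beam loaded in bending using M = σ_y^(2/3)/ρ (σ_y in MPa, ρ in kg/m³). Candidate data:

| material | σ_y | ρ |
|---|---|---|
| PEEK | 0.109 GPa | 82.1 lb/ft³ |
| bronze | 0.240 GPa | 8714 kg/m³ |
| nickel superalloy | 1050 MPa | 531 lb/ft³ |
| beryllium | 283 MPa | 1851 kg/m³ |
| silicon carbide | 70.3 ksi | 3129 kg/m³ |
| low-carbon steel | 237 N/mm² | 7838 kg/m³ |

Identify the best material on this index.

beryllium

After converting to SI:
  PEEK: σ_y = 109.0 MPa, ρ = 1315 kg/m³
  bronze: σ_y = 240.0 MPa, ρ = 8714 kg/m³
  nickel superalloy: σ_y = 1050 MPa, ρ = 8506 kg/m³
  beryllium: σ_y = 283.0 MPa, ρ = 1851 kg/m³
  silicon carbide: σ_y = 484.7 MPa, ρ = 3129 kg/m³
  low-carbon steel: σ_y = 237.0 MPa, ρ = 7838 kg/m³
  beryllium: M = 23.3×10⁻³
  silicon carbide: M = 19.7×10⁻³
  PEEK: M = 17.4×10⁻³
  nickel superalloy: M = 12.1×10⁻³
  low-carbon steel: M = 4.89×10⁻³
  bronze: M = 4.43×10⁻³
Beryllium has the largest M.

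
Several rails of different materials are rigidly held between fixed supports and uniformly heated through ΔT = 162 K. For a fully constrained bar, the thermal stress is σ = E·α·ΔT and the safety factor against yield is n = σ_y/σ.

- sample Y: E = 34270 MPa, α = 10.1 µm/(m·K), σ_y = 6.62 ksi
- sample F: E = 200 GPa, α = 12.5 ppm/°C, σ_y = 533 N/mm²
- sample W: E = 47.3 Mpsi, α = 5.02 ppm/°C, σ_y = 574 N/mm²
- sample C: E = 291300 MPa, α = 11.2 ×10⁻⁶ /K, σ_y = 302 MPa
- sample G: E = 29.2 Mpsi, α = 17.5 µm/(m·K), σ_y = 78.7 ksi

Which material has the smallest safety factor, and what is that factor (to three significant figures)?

Converting E to GPa, α to ×10⁻⁶/K, σ_y to MPa, then σ and n for each:
  sample Y: E = 34.27, α = 10.1, σ_y = 45.64 → σ = 56.1 MPa, n = 0.814
  sample F: E = 200.0, α = 12.5, σ_y = 533.0 → σ = 405 MPa, n = 1.32
  sample W: E = 326.1, α = 5.02, σ_y = 574.0 → σ = 265 MPa, n = 2.16
  sample C: E = 291.3, α = 11.2, σ_y = 302.0 → σ = 529 MPa, n = 0.571
  sample G: E = 201.3, α = 17.5, σ_y = 542.6 → σ = 571 MPa, n = 0.951
The minimum is sample C at n = 0.571.

sample C, n = 0.571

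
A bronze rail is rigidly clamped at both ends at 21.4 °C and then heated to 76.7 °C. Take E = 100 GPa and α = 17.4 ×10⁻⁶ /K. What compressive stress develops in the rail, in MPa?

ΔT = 55.30 K. Constrained thermal stress σ = E·α·ΔT = 100.0×10³ MPa × 17.4×10⁻⁶ × 55.30 = 96.2 MPa (compressive).

96.2 MPa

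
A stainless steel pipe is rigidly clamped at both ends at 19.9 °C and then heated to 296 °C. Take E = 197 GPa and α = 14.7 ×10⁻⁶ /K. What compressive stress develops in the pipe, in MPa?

800 MPa

ΔT = 276.1 K. Constrained thermal stress σ = E·α·ΔT = 197.0×10³ MPa × 14.7×10⁻⁶ × 276.1 = 800 MPa (compressive).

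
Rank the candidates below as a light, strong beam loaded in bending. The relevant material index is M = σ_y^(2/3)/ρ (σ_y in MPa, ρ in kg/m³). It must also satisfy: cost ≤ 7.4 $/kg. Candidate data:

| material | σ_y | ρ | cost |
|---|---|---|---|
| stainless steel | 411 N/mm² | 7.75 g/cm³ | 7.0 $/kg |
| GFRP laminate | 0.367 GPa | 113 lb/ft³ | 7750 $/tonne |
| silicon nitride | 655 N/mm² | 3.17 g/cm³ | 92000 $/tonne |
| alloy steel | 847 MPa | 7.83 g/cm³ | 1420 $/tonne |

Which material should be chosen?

alloy steel

Screen on constraints: cost ≤ 7.4 $/kg. Survivors: stainless steel, alloy steel.
Normalizing units and computing the index:
  stainless steel: σ_y = 411.0 MPa, ρ = 7750 kg/m³
  alloy steel: σ_y = 847.0 MPa, ρ = 7830 kg/m³
  alloy steel: M = 11.4×10⁻³
  stainless steel: M = 7.13×10⁻³
Highest index: alloy steel.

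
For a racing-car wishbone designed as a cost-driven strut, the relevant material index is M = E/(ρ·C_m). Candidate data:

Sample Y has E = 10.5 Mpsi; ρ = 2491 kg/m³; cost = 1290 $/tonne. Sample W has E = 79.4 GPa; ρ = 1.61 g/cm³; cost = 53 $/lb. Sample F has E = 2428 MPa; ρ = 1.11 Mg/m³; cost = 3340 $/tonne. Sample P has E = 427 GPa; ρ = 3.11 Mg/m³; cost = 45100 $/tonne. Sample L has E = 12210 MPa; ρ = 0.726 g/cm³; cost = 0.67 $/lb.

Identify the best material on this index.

In SI units:
  sample Y: E = 72.39 GPa, ρ = 2491 kg/m³, cost = 1.290 $/kg
  sample W: E = 79.40 GPa, ρ = 1610 kg/m³, cost = 116.8 $/kg
  sample F: E = 2.428 GPa, ρ = 1110 kg/m³, cost = 3.340 $/kg
  sample P: E = 427.0 GPa, ρ = 3110 kg/m³, cost = 45.10 $/kg
  sample L: E = 12.21 GPa, ρ = 726.0 kg/m³, cost = 1.477 $/kg
  sample Y: M = 22.5 MN·m per $
  sample L: M = 11.4 MN·m per $
  sample P: M = 3.04 MN·m per $
  sample F: M = 0.655 MN·m per $
  sample W: M = 0.422 MN·m per $
Sample Y has the largest M.

sample Y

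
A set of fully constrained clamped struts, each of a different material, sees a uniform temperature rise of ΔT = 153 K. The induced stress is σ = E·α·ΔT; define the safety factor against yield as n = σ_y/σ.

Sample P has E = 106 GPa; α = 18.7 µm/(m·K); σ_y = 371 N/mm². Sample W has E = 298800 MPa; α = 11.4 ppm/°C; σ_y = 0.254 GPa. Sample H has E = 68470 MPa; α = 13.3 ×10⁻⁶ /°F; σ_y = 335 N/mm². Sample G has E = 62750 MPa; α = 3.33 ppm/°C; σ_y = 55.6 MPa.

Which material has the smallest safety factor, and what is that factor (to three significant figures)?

In consistent units (E in GPa, α in ×10⁻⁶/K, σ_y in MPa):
  sample P: E = 106.0, α = 18.7, σ_y = 371.0 → σ = 303 MPa, n = 1.22
  sample W: E = 298.8, α = 11.4, σ_y = 254.0 → σ = 521 MPa, n = 0.487
  sample H: E = 68.47, α = 23.9, σ_y = 335.0 → σ = 251 MPa, n = 1.34
  sample G: E = 62.75, α = 3.33, σ_y = 55.60 → σ = 32.0 MPa, n = 1.74
Sample W has the lowest safety factor, n = 0.487.

sample W, n = 0.487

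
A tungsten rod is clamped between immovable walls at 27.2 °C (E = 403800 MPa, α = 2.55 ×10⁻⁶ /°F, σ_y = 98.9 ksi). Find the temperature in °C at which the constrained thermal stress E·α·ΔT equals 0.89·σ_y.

E = 403800 MPa = 403.8 GPa.
α = 2.55×10⁻⁶/°F × 9/5 = 4.59×10⁻⁶/K.
σ_y = 98.9 ksi = 681.9 MPa.
E·α·ΔT = 606.9 MPa ⇒ ΔT = 606.9 / (403.8×10³ × 4.59×10⁻⁶) = 327.4 K.
T = 27.2 + 327.4 = 354.6 °C.

355 °C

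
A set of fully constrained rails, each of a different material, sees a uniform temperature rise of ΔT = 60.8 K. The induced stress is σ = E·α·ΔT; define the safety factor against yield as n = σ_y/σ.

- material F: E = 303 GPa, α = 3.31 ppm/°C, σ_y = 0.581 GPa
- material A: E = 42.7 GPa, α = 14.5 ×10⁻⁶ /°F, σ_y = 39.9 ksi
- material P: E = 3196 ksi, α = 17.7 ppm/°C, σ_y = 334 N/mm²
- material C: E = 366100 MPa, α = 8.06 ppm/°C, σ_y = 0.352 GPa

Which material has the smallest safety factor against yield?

In consistent units (E in GPa, α in ×10⁻⁶/K, σ_y in MPa):
  material F: E = 303.0, α = 3.31, σ_y = 581.0 → σ = 61.0 MPa, n = 9.53
  material A: E = 42.70, α = 26.1, σ_y = 275.1 → σ = 67.8 MPa, n = 4.06
  material P: E = 22.04, α = 17.7, σ_y = 334.0 → σ = 23.7 MPa, n = 14.1
  material C: E = 366.1, α = 8.06, σ_y = 352.0 → σ = 179 MPa, n = 1.96
Smallest n: material C with n = 1.96.

material C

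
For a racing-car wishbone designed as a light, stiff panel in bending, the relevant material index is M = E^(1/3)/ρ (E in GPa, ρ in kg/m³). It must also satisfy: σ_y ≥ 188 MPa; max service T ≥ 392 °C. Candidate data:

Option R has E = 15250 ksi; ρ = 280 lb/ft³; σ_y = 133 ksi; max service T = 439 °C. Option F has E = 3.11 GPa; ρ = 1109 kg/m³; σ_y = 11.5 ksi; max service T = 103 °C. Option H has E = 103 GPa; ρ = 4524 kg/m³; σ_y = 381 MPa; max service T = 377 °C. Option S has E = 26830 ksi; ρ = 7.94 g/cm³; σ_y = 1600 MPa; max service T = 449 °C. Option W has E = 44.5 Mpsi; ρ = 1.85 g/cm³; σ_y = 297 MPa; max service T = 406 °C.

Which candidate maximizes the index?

option W

Screen on constraints: σ_y ≥ 188 MPa; max service T ≥ 392 °C. Survivors: option R, option S, option W.
In SI units:
  option R: E = 105.1 GPa, ρ = 4485 kg/m³
  option S: E = 185.0 GPa, ρ = 7940 kg/m³
  option W: E = 306.8 GPa, ρ = 1850 kg/m³
  option W: M = 3.65×10⁻³
  option R: M = 1.05×10⁻³
  option S: M = 0.718×10⁻³
Option W ranks first.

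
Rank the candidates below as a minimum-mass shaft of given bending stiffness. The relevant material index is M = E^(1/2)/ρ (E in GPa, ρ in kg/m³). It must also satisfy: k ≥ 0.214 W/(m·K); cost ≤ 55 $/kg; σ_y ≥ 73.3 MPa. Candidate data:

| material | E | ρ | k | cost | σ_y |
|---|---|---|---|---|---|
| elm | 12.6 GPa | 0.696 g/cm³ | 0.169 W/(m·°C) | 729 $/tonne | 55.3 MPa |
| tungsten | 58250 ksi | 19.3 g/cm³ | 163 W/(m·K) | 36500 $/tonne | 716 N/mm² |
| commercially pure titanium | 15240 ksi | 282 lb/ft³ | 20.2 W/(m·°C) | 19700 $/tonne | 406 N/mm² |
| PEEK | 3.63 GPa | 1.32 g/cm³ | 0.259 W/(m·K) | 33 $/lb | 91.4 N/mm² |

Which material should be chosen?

commercially pure titanium

Screen on constraints: k ≥ 0.214 W/(m·K); cost ≤ 55 $/kg; σ_y ≥ 73.3 MPa. Survivors: tungsten, commercially pure titanium.
After converting to SI:
  tungsten: E = 401.6 GPa, ρ = 19300 kg/m³
  commercially pure titanium: E = 105.1 GPa, ρ = 4517 kg/m³
  commercially pure titanium: M = 2.27×10⁻³
  tungsten: M = 1.04×10⁻³
Commercially pure titanium ranks first.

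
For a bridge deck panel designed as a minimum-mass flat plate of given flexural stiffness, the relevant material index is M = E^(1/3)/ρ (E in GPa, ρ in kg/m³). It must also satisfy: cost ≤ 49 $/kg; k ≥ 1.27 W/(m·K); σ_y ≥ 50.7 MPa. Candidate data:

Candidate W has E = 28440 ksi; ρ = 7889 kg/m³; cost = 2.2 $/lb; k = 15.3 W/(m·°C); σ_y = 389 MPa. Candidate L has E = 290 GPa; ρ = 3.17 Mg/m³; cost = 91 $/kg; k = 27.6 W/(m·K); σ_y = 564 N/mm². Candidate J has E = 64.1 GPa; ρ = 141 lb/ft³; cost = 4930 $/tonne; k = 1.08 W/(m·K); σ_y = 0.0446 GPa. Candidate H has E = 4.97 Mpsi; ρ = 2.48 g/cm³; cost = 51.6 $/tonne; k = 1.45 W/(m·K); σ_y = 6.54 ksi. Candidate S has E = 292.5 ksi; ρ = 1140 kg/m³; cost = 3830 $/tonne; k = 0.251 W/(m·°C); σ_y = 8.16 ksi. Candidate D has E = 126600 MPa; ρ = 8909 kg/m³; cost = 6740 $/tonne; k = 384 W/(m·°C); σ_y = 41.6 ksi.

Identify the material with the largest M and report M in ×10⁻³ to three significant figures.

candidate W, M = 0.736×10⁻³

Screen on constraints: cost ≤ 49 $/kg; k ≥ 1.27 W/(m·K); σ_y ≥ 50.7 MPa. Survivors: candidate W, candidate D.
In SI units:
  candidate W: E = 196.1 GPa, ρ = 7889 kg/m³
  candidate D: E = 126.6 GPa, ρ = 8909 kg/m³
  candidate W: M = 0.736×10⁻³
  candidate D: M = 0.564×10⁻³
Candidate W ranks first.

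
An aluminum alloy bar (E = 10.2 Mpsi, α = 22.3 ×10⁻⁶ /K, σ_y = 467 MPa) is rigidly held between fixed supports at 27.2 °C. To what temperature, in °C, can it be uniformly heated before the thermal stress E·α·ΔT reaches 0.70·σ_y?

E = 10.2 Mpsi = 70.33 GPa.
E·α·ΔT = 326.9 MPa ⇒ ΔT = 326.9 / (70.33×10³ × 22.3×10⁻⁶) = 208.4 K.
T = 27.2 + 208.4 = 235.6 °C.

236 °C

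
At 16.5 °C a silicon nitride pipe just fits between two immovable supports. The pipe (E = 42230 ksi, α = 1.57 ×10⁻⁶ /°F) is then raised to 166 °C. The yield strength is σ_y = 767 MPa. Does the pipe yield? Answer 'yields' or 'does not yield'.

E = 42230 ksi = 291.2 GPa.
α = 1.57×10⁻⁶/°F × 9/5 = 2.83×10⁻⁶/K.
ΔT = 149.5 K. Constrained thermal stress σ = E·α·ΔT = 291.2×10³ MPa × 2.83×10⁻⁶ × 149.5 = 123 MPa (compressive).
Compare to σ_y = 767 MPa: σ < σ_y, so it does not yield.

does not yield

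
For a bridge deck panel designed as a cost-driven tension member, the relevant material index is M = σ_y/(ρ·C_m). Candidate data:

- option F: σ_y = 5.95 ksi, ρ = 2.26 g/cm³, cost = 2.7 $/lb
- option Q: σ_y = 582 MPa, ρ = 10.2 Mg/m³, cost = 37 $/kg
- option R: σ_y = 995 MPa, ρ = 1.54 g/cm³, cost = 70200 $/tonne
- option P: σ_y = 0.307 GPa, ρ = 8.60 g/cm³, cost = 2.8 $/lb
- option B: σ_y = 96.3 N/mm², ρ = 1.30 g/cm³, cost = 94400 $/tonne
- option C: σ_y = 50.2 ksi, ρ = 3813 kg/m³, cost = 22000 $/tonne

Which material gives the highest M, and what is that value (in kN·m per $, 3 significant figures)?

In SI units:
  option F: σ_y = 41.02 MPa, ρ = 2260 kg/m³, cost = 5.952 $/kg
  option Q: σ_y = 582.0 MPa, ρ = 10200 kg/m³, cost = 37.00 $/kg
  option R: σ_y = 995.0 MPa, ρ = 1540 kg/m³, cost = 70.20 $/kg
  option P: σ_y = 307.0 MPa, ρ = 8600 kg/m³, cost = 6.173 $/kg
  option B: σ_y = 96.30 MPa, ρ = 1300 kg/m³, cost = 94.40 $/kg
  option C: σ_y = 346.1 MPa, ρ = 3813 kg/m³, cost = 22.00 $/kg
  option R: M = 9.20 kN·m per $
  option P: M = 5.78 kN·m per $
  option C: M = 4.13 kN·m per $
  option F: M = 3.05 kN·m per $
  option Q: M = 1.54 kN·m per $
  option B: M = 0.785 kN·m per $
Option R has the largest M.

option R, M = 9.20 kN·m per $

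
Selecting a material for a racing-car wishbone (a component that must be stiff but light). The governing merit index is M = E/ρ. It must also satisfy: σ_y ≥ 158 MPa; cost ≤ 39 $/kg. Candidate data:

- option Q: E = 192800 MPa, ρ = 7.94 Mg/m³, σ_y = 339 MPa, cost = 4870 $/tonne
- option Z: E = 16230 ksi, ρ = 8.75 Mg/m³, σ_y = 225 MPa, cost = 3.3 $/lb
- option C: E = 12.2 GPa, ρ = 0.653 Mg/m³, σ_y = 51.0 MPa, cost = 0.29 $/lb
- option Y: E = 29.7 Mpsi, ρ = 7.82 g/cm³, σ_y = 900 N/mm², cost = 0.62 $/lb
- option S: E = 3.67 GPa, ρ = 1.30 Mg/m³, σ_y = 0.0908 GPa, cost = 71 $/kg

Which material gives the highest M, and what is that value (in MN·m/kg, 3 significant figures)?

Screen on constraints: σ_y ≥ 158 MPa; cost ≤ 39 $/kg. Survivors: option Q, option Z, option Y.
After converting to SI:
  option Q: E = 192.8 GPa, ρ = 7940 kg/m³
  option Z: E = 111.9 GPa, ρ = 8750 kg/m³
  option Y: E = 204.8 GPa, ρ = 7820 kg/m³
  option Y: M = 26.2 MN·m/kg
  option Q: M = 24.3 MN·m/kg
  option Z: M = 12.8 MN·m/kg
Option Y ranks first.

option Y, M = 26.2 MN·m/kg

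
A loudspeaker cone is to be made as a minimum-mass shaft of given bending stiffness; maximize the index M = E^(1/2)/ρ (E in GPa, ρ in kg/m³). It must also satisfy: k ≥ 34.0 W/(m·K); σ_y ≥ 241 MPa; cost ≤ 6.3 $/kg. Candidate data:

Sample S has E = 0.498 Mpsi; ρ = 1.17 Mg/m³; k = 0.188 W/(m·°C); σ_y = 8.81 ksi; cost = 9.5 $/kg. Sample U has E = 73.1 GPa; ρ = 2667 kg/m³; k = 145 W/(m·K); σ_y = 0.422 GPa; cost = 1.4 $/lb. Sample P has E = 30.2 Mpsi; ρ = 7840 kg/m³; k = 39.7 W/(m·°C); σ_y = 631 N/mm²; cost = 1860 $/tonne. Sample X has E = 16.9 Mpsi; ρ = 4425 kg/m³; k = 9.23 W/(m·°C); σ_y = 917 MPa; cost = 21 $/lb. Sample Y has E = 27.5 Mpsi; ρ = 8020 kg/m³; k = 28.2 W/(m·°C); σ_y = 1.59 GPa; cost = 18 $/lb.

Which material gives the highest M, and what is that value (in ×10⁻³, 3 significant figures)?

sample U, M = 3.21×10⁻³

Screen on constraints: k ≥ 34.0 W/(m·K); σ_y ≥ 241 MPa; cost ≤ 6.3 $/kg. Survivors: sample U, sample P.
After converting to SI:
  sample U: E = 73.10 GPa, ρ = 2667 kg/m³
  sample P: E = 208.2 GPa, ρ = 7840 kg/m³
  sample U: M = 3.21×10⁻³
  sample P: M = 1.84×10⁻³
Highest index: sample U.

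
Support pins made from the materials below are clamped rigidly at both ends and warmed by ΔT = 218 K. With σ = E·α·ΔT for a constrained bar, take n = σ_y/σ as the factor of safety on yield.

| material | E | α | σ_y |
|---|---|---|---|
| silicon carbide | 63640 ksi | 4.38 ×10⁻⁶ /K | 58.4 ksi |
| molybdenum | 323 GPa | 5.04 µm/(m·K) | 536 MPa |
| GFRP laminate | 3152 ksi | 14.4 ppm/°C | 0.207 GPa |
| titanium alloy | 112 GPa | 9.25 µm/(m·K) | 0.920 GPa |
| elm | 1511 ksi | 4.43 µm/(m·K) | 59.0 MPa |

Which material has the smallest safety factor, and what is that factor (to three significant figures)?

silicon carbide, n = 0.961

In consistent units (E in GPa, α in ×10⁻⁶/K, σ_y in MPa):
  silicon carbide: E = 438.8, α = 4.38, σ_y = 402.7 → σ = 419 MPa, n = 0.961
  molybdenum: E = 323.0, α = 5.04, σ_y = 536.0 → σ = 355 MPa, n = 1.51
  GFRP laminate: E = 21.73, α = 14.4, σ_y = 207.0 → σ = 68.2 MPa, n = 3.03
  titanium alloy: E = 112.0, α = 9.25, σ_y = 920.0 → σ = 226 MPa, n = 4.07
  elm: E = 10.42, α = 4.43, σ_y = 59.00 → σ = 10.1 MPa, n = 5.86
Silicon carbide has the lowest safety factor, n = 0.961.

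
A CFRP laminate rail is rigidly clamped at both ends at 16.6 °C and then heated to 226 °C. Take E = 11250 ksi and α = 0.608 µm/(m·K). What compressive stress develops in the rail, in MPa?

9.88 MPa

E = 11250 ksi = 77.57 GPa.
ΔT = 209.4 K. Constrained thermal stress σ = E·α·ΔT = 77.57×10³ MPa × 0.608×10⁻⁶ × 209.4 = 9.88 MPa (compressive).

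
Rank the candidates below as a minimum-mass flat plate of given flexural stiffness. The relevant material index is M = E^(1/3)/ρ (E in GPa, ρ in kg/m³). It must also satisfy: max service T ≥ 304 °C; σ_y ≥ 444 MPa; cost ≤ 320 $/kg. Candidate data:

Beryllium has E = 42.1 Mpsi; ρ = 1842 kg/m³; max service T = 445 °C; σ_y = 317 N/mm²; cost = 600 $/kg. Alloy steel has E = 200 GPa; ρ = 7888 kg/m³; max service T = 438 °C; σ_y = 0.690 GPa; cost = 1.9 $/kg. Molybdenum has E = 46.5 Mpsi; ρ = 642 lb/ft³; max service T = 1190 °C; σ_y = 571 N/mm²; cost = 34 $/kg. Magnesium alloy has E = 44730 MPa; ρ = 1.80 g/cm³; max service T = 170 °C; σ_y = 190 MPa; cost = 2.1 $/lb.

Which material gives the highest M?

alloy steel

Screen on constraints: max service T ≥ 304 °C; σ_y ≥ 444 MPa; cost ≤ 320 $/kg. Survivors: alloy steel, molybdenum.
After converting to SI:
  alloy steel: E = 200.0 GPa, ρ = 7888 kg/m³
  molybdenum: E = 320.6 GPa, ρ = 10280 kg/m³
  alloy steel: M = 0.741×10⁻³
  molybdenum: M = 0.666×10⁻³
Alloy steel ranks first.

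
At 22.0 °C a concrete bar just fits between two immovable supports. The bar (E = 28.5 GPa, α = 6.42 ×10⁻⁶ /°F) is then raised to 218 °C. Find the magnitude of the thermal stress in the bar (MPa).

α = 6.42×10⁻⁶/°F × 9/5 = 11.6×10⁻⁶/K.
ΔT = 196.0 K. Constrained thermal stress σ = E·α·ΔT = 28.50×10³ MPa × 11.6×10⁻⁶ × 196.0 = 64.6 MPa (compressive).

64.6 MPa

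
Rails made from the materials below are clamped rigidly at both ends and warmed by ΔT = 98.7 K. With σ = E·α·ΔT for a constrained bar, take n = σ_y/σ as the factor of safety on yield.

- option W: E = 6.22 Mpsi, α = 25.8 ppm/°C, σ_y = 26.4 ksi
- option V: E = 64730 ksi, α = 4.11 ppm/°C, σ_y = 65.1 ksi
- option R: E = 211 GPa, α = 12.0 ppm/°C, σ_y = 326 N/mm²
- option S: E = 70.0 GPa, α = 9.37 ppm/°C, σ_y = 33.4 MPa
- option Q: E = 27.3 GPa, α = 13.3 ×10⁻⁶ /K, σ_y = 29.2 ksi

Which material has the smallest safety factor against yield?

With everything in SI (GPa, ×10⁻⁶/K, MPa):
  option W: E = 42.89, α = 25.8, σ_y = 182.0 → σ = 109 MPa, n = 1.67
  option V: E = 446.3, α = 4.11, σ_y = 448.8 → σ = 181 MPa, n = 2.48
  option R: E = 211.0, α = 12.0, σ_y = 326.0 → σ = 250 MPa, n = 1.30
  option S: E = 70.00, α = 9.37, σ_y = 33.40 → σ = 64.7 MPa, n = 0.516
  option Q: E = 27.30, α = 13.3, σ_y = 201.3 → σ = 35.8 MPa, n = 5.62
The minimum is option S at n = 0.516.

option S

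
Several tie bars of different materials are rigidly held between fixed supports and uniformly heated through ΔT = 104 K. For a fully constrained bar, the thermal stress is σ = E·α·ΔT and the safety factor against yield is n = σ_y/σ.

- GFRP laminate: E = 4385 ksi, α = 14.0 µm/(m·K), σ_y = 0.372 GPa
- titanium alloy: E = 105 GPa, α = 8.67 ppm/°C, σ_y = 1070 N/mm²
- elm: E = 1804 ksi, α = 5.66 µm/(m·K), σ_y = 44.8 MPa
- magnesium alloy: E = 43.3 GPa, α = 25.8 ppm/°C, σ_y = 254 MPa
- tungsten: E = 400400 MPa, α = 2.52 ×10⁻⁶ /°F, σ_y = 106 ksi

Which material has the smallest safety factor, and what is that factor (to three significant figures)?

Converting E to GPa, α to ×10⁻⁶/K, σ_y to MPa, then σ and n for each:
  GFRP laminate: E = 30.23, α = 14.0, σ_y = 372.0 → σ = 44.0 MPa, n = 8.45
  titanium alloy: E = 105.0, α = 8.67, σ_y = 1070 → σ = 94.7 MPa, n = 11.3
  elm: E = 12.44, α = 5.66, σ_y = 44.80 → σ = 7.32 MPa, n = 6.12
  magnesium alloy: E = 43.30, α = 25.8, σ_y = 254.0 → σ = 116 MPa, n = 2.19
  tungsten: E = 400.4, α = 4.54, σ_y = 730.8 → σ = 189 MPa, n = 3.87
Smallest n: magnesium alloy with n = 2.19.

magnesium alloy, n = 2.19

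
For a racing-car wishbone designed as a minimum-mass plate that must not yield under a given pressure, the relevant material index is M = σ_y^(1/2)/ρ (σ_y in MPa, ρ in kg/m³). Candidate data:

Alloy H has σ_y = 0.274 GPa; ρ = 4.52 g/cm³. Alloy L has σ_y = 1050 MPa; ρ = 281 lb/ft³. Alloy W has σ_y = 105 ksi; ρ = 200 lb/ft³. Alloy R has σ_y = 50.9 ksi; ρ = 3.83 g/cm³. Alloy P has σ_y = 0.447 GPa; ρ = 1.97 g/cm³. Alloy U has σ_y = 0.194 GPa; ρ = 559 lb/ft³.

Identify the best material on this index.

In SI units:
  alloy H: σ_y = 274.0 MPa, ρ = 4520 kg/m³
  alloy L: σ_y = 1050 MPa, ρ = 4501 kg/m³
  alloy W: σ_y = 723.9 MPa, ρ = 3204 kg/m³
  alloy R: σ_y = 350.9 MPa, ρ = 3830 kg/m³
  alloy P: σ_y = 447.0 MPa, ρ = 1970 kg/m³
  alloy U: σ_y = 194.0 MPa, ρ = 8954 kg/m³
  alloy P: M = 10.7×10⁻³
  alloy W: M = 8.40×10⁻³
  alloy L: M = 7.20×10⁻³
  alloy R: M = 4.89×10⁻³
  alloy H: M = 3.66×10⁻³
  alloy U: M = 1.56×10⁻³
Alloy P has the largest M.

alloy P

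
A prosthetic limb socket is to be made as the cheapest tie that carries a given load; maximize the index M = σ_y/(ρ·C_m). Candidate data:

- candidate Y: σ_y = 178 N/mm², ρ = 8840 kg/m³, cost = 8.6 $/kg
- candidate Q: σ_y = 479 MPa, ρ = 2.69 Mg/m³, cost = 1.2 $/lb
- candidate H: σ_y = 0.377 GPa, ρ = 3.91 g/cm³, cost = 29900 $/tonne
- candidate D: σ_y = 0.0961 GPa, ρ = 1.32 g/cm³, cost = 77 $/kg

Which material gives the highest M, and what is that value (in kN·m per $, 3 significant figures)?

candidate Q, M = 67.3 kN·m per $

Convert each candidate to consistent units, then evaluate M:
  candidate Y: σ_y = 178.0 MPa, ρ = 8840 kg/m³, cost = 8.600 $/kg
  candidate Q: σ_y = 479.0 MPa, ρ = 2690 kg/m³, cost = 2.646 $/kg
  candidate H: σ_y = 377.0 MPa, ρ = 3910 kg/m³, cost = 29.90 $/kg
  candidate D: σ_y = 96.10 MPa, ρ = 1320 kg/m³, cost = 77.00 $/kg
  candidate Q: M = 67.3 kN·m per $
  candidate H: M = 3.22 kN·m per $
  candidate Y: M = 2.34 kN·m per $
  candidate D: M = 0.945 kN·m per $
Candidate Q has the largest M.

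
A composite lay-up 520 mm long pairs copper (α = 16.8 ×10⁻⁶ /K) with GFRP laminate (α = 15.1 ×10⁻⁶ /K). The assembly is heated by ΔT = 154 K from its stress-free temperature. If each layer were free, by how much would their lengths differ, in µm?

136 µm

Δα = |16.8 − 15.1|×10⁻⁶/K = 1.70×10⁻⁶/K.
ΔL_mismatch = Δα·L·ΔT = 1.70×10⁻⁶ × 520.0 mm × 154.0 K = 136 µm.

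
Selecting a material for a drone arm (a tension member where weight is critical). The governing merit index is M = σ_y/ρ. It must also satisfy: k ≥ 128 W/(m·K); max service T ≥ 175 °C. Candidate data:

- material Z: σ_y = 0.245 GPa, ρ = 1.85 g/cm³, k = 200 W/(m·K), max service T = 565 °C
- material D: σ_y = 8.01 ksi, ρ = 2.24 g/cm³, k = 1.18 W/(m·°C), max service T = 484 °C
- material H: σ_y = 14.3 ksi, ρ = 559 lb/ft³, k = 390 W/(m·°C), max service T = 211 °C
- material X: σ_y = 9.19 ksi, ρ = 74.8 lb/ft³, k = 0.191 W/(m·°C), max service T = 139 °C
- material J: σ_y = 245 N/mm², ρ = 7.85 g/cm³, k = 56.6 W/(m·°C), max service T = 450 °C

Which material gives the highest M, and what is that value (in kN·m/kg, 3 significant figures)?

material Z, M = 132 kN·m/kg

Screen on constraints: k ≥ 128 W/(m·K); max service T ≥ 175 °C. Survivors: material Z, material H.
Normalizing units and computing the index:
  material Z: σ_y = 245.0 MPa, ρ = 1850 kg/m³
  material H: σ_y = 98.60 MPa, ρ = 8954 kg/m³
  material Z: M = 132 kN·m/kg
  material H: M = 11.0 kN·m/kg
Highest index: material Z.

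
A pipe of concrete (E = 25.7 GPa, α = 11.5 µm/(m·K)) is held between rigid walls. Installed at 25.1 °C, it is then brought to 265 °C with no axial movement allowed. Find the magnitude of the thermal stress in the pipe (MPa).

70.9 MPa

ΔT = 239.9 K. Constrained thermal stress σ = E·α·ΔT = 25.70×10³ MPa × 11.5×10⁻⁶ × 239.9 = 70.9 MPa (compressive).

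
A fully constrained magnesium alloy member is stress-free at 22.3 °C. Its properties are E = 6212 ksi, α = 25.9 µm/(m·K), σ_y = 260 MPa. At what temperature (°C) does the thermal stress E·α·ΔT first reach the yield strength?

E = 6212 ksi = 42.83 GPa.
E·α·ΔT = 260.0 MPa ⇒ ΔT = 260.0 / (42.83×10³ × 25.9×10⁻⁶) = 234.4 K.
T = 22.3 + 234.4 = 256.7 °C.

257 °C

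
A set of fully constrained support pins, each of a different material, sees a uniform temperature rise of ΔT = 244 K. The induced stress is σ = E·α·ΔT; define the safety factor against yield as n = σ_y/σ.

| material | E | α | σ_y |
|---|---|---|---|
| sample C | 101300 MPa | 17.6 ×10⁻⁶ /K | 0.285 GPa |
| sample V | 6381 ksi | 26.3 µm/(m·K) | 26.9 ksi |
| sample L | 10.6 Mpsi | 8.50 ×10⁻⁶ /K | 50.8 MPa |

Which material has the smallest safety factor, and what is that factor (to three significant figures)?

Per material, after unit conversion:
  sample C: E = 101.3, α = 17.6, σ_y = 285.0 → σ = 435 MPa, n = 0.655
  sample V: E = 44.00, α = 26.3, σ_y = 185.5 → σ = 282 MPa, n = 0.657
  sample L: E = 73.08, α = 8.50, σ_y = 50.80 → σ = 152 MPa, n = 0.335
Sample L has the lowest safety factor, n = 0.335.

sample L, n = 0.335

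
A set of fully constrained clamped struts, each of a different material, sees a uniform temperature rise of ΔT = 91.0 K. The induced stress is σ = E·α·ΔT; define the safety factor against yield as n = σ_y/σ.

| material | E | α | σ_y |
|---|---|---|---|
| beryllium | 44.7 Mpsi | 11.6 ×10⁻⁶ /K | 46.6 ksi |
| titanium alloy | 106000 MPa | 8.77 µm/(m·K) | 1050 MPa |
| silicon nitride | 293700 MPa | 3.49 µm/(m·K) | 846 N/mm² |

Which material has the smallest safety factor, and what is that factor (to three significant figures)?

beryllium, n = 0.988

Converting E to GPa, α to ×10⁻⁶/K, σ_y to MPa, then σ and n for each:
  beryllium: E = 308.2, α = 11.6, σ_y = 321.3 → σ = 325 MPa, n = 0.988
  titanium alloy: E = 106.0, α = 8.77, σ_y = 1050 → σ = 84.6 MPa, n = 12.4
  silicon nitride: E = 293.7, α = 3.49, σ_y = 846.0 → σ = 93.3 MPa, n = 9.07
Smallest n: beryllium with n = 0.988.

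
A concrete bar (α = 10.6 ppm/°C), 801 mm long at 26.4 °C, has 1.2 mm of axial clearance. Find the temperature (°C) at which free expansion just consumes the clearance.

168 °C

α·L₀·ΔT = 1.2 mm ⇒ ΔT = 1.2 / (10.6×10⁻⁶ × 801.0) = 141.3 K.
T = 26.4 + 141.3 = 167.7 °C.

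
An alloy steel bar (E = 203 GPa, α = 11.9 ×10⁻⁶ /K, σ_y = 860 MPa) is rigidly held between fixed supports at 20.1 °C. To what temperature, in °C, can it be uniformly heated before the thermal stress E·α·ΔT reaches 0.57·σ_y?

223 °C

E·α·ΔT = 490.2 MPa ⇒ ΔT = 490.2 / (203.0×10³ × 11.9×10⁻⁶) = 202.9 K.
T = 20.1 + 202.9 = 223.0 °C.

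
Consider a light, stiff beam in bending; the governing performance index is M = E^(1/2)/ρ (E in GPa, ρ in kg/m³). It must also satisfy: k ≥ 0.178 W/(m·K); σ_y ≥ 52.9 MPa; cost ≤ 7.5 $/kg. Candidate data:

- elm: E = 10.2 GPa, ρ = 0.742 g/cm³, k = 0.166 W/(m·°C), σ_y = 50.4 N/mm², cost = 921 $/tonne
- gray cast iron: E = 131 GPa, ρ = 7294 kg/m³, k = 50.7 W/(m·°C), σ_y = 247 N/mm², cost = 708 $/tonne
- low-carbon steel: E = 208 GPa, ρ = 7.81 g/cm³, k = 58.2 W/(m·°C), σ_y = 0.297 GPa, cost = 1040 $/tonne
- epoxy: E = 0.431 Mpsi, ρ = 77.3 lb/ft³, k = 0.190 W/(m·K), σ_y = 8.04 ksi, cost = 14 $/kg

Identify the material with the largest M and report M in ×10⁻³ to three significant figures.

low-carbon steel, M = 1.85×10⁻³

Screen on constraints: k ≥ 0.178 W/(m·K); σ_y ≥ 52.9 MPa; cost ≤ 7.5 $/kg. Survivors: gray cast iron, low-carbon steel.
In SI units:
  gray cast iron: E = 131.0 GPa, ρ = 7294 kg/m³
  low-carbon steel: E = 208.0 GPa, ρ = 7810 kg/m³
  low-carbon steel: M = 1.85×10⁻³
  gray cast iron: M = 1.57×10⁻³
Low-carbon steel has the largest M.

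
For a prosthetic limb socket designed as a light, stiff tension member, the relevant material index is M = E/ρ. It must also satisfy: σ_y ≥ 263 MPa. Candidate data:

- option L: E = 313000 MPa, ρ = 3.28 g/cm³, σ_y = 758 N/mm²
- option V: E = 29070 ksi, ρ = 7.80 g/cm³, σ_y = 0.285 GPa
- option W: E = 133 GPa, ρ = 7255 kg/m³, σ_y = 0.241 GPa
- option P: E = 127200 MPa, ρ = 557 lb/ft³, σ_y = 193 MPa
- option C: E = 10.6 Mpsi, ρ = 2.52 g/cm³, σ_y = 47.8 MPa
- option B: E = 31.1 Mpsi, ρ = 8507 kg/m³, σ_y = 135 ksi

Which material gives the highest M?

Screen on constraints: σ_y ≥ 263 MPa. Survivors: option L, option V, option B.
Convert each candidate to consistent units, then evaluate M:
  option L: E = 313.0 GPa, ρ = 3280 kg/m³
  option V: E = 200.4 GPa, ρ = 7800 kg/m³
  option B: E = 214.4 GPa, ρ = 8507 kg/m³
  option L: M = 95.4 MN·m/kg
  option V: M = 25.7 MN·m/kg
  option B: M = 25.2 MN·m/kg
The maximum is for option L.

option L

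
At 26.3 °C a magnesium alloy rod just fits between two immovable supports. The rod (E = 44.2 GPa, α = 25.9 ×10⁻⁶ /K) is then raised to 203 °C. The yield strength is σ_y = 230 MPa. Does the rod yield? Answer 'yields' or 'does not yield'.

ΔT = 176.7 K. Constrained thermal stress σ = E·α·ΔT = 44.20×10³ MPa × 25.9×10⁻⁶ × 176.7 = 202 MPa (compressive).
Compare to σ_y = 230 MPa: σ < σ_y, so it does not yield.

does not yield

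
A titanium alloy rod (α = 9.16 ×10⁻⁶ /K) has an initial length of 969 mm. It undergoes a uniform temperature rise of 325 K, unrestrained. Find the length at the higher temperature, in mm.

971.88 mm

ΔL = α·L₀·ΔT = 9.16×10⁻⁶ × 969 mm × 325.0 K = 2.88 mm.
L = L₀ + ΔL = 969 + 2.88 = 971.88 mm.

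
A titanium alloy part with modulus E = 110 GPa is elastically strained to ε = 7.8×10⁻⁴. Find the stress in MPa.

σ = E·ε = 110000 MPa × 7.8×10⁻⁴ = 85.8 MPa.

85.8 MPa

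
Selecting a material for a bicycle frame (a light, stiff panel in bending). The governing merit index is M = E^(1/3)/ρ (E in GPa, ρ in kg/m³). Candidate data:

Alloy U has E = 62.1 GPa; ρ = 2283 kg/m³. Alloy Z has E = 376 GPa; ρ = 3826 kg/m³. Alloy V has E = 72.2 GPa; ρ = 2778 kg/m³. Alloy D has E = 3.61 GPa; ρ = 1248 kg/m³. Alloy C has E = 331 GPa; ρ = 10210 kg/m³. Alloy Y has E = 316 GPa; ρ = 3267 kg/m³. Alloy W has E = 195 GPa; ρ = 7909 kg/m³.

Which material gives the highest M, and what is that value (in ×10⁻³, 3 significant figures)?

alloy Y, M = 2.08×10⁻³

Evaluate M for each candidate:
  alloy Y: M = 2.08×10⁻³
  alloy Z: M = 1.89×10⁻³
  alloy U: M = 1.73×10⁻³
  alloy V: M = 1.50×10⁻³
  alloy D: M = 1.23×10⁻³
  alloy W: M = 0.733×10⁻³
  alloy C: M = 0.678×10⁻³
Alloy Y has the largest M.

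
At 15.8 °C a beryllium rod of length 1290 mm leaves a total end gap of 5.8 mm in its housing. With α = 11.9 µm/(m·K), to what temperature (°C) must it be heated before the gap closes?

α·L₀·ΔT = 5.8 mm ⇒ ΔT = 5.8 / (11.9×10⁻⁶ × 1290.0) = 377.8 K.
T = 15.8 + 377.8 = 393.6 °C.

394 °C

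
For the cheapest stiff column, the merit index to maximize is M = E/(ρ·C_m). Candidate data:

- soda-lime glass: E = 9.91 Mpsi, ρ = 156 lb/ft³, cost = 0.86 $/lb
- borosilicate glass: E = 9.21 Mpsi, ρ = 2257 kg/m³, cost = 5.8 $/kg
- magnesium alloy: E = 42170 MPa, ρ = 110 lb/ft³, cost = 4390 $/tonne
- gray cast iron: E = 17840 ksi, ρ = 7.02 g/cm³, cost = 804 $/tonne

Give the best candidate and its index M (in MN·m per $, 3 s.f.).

In SI units:
  soda-lime glass: E = 68.33 GPa, ρ = 2499 kg/m³, cost = 1.896 $/kg
  borosilicate glass: E = 63.50 GPa, ρ = 2257 kg/m³, cost = 5.800 $/kg
  magnesium alloy: E = 42.17 GPa, ρ = 1762 kg/m³, cost = 4.390 $/kg
  gray cast iron: E = 123.0 GPa, ρ = 7020 kg/m³, cost = 0.8040 $/kg
  gray cast iron: M = 21.8 MN·m per $
  soda-lime glass: M = 14.4 MN·m per $
  magnesium alloy: M = 5.45 MN·m per $
  borosilicate glass: M = 4.85 MN·m per $
Gray cast iron ranks first.

gray cast iron, M = 21.8 MN·m per $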